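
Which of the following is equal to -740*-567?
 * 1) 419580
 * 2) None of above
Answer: 1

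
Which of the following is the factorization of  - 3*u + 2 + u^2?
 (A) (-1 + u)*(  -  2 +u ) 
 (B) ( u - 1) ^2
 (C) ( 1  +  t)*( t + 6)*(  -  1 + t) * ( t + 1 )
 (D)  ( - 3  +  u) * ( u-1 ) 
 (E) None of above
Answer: A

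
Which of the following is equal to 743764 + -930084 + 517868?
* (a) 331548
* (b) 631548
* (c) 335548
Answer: a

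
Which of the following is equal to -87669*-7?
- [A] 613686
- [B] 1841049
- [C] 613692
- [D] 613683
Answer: D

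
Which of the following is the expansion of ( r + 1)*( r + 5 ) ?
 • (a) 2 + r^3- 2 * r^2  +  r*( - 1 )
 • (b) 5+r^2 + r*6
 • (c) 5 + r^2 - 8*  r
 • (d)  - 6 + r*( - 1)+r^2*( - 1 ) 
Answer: b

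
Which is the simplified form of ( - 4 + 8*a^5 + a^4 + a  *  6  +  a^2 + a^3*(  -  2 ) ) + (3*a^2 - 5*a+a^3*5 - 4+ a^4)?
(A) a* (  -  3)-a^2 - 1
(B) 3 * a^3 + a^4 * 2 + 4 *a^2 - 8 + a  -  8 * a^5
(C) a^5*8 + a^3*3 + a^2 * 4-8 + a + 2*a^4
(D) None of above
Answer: C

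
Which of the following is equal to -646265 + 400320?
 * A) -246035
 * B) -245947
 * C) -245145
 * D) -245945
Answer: D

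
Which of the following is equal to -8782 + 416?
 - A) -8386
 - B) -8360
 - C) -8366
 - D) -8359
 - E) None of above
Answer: C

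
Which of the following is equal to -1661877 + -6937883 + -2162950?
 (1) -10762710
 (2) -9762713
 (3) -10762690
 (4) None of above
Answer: 1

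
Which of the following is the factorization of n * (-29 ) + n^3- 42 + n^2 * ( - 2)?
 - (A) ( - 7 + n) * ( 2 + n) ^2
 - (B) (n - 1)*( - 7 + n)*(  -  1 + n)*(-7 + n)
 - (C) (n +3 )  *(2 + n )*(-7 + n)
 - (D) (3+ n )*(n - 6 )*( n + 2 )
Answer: C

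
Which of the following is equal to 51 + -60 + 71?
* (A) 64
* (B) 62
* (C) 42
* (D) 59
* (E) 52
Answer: B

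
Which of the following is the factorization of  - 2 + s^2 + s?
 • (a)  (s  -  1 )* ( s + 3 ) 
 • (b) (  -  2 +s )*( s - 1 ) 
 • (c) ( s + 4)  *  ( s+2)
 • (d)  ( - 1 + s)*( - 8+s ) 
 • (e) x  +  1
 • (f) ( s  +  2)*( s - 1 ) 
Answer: f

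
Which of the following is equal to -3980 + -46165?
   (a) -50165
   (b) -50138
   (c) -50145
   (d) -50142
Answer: c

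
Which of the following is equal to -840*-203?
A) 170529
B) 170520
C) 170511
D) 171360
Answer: B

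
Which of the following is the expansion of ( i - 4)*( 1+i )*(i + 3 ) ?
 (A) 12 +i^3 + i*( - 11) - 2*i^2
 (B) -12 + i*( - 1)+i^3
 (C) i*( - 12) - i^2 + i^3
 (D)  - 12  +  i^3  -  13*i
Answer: D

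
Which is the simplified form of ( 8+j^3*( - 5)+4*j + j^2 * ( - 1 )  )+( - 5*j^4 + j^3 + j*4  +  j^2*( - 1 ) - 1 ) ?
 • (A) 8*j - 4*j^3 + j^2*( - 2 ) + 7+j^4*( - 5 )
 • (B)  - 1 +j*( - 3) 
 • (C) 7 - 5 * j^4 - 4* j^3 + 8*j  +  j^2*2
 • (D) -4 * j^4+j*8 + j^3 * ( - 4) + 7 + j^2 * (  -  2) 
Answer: A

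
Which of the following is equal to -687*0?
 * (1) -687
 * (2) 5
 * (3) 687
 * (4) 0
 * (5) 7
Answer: 4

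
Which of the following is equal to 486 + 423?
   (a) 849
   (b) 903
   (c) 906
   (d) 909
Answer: d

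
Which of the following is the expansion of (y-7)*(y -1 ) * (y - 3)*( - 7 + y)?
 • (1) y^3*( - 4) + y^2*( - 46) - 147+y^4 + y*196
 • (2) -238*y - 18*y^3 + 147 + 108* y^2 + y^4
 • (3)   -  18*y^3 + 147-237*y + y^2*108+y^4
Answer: 2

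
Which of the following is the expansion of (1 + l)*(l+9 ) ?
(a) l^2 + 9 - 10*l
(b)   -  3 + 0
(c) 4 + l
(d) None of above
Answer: d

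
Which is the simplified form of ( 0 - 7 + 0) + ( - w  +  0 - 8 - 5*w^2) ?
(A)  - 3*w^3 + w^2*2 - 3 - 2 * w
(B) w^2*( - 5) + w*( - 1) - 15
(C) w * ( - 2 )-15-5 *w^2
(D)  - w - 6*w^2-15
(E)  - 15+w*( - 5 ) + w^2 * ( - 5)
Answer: B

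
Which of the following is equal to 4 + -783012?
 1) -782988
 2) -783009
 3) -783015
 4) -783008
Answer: 4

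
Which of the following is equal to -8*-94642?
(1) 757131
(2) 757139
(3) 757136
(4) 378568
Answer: 3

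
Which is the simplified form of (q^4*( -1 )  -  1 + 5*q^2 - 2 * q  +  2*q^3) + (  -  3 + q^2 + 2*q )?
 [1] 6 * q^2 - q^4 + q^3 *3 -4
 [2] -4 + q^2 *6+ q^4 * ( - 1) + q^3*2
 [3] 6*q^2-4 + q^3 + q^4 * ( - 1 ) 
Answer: 2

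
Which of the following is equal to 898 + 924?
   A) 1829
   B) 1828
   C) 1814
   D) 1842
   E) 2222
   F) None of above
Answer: F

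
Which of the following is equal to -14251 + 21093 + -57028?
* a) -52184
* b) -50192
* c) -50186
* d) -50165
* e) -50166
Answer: c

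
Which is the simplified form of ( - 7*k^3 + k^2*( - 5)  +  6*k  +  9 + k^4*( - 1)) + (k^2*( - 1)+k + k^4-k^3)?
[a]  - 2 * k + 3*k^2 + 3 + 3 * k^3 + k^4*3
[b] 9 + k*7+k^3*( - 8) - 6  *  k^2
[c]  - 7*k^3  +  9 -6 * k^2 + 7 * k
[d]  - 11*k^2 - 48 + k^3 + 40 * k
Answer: b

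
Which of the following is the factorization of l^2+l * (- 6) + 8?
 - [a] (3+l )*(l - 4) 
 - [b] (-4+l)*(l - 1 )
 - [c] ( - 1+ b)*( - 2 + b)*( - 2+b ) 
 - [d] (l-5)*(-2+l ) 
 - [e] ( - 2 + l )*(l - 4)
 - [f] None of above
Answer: e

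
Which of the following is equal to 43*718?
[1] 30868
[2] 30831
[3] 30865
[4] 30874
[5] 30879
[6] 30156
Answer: 4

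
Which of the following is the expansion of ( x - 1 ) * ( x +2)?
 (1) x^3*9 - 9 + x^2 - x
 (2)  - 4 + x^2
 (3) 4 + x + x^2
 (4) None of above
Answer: 4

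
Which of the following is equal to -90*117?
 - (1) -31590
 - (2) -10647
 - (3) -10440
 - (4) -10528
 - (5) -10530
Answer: 5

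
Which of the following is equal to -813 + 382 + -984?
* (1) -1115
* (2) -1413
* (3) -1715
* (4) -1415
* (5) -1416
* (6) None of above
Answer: 4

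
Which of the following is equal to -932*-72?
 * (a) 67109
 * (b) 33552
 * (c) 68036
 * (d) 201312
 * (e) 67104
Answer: e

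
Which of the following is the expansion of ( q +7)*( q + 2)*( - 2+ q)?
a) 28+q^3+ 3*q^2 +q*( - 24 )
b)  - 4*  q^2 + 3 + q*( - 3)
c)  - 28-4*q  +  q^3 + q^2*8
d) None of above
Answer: d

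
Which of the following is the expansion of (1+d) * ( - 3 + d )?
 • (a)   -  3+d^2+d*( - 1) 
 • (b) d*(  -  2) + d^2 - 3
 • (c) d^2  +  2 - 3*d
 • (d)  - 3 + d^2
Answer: b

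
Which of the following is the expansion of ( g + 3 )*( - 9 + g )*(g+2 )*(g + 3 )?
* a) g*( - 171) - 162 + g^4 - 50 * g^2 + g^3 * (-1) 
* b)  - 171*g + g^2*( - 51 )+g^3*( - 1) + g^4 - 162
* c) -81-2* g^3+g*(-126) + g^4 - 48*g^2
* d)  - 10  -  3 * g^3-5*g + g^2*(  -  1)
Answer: b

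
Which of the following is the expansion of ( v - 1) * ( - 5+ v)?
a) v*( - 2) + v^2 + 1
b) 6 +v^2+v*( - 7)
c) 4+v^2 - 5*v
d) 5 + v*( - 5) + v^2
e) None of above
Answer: e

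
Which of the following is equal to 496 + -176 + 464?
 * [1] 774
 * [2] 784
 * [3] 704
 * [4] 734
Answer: 2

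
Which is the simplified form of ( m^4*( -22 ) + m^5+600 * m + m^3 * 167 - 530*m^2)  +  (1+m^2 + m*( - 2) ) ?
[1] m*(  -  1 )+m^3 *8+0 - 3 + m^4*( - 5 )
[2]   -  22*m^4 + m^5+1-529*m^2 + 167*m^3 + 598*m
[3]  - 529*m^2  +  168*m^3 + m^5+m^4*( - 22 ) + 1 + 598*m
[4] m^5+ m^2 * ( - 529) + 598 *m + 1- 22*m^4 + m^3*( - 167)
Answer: 2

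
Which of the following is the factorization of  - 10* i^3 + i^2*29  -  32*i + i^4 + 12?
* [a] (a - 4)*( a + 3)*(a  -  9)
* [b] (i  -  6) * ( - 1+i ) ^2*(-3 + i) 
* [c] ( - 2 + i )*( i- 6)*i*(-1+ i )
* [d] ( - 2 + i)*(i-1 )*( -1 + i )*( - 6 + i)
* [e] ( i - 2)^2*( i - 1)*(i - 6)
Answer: d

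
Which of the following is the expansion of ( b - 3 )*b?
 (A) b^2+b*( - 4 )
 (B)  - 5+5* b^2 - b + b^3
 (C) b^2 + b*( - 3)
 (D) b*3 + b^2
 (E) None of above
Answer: C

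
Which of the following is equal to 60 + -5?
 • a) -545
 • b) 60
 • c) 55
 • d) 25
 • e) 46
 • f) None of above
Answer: c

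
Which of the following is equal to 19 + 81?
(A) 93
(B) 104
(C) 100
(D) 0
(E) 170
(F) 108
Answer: C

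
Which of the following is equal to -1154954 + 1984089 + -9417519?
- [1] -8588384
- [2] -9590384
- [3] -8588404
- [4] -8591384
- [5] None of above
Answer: 1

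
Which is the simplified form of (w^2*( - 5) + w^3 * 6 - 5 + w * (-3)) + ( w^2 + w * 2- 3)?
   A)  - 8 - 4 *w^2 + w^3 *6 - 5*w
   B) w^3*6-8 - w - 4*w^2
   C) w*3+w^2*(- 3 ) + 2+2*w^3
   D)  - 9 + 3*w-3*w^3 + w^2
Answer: B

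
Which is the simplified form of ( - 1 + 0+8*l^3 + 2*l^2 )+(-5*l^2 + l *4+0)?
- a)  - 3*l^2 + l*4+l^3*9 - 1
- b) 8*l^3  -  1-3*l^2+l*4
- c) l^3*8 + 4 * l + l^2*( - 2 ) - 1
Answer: b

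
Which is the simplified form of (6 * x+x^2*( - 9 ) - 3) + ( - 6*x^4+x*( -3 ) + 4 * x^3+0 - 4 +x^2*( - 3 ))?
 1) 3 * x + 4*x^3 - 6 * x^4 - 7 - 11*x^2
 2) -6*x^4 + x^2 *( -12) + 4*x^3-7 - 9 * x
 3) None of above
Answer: 3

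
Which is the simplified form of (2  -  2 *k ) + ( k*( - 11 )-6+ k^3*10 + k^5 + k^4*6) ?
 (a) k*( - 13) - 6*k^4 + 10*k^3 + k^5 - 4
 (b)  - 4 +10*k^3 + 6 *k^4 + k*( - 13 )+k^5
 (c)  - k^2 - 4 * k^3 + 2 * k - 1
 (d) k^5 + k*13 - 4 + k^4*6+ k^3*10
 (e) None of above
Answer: b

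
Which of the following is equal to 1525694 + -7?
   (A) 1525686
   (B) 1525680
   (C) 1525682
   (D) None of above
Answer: D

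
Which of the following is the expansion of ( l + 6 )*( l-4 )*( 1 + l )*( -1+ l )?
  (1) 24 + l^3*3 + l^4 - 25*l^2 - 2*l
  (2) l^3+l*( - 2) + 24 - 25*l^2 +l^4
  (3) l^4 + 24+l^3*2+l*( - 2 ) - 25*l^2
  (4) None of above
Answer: 3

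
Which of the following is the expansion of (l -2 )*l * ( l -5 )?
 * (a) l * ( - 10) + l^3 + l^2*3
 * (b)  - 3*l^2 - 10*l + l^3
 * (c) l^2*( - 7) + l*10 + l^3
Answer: c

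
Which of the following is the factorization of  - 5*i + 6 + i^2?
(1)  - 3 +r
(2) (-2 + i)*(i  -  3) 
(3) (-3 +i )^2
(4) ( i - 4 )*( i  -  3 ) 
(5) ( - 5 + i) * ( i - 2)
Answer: 2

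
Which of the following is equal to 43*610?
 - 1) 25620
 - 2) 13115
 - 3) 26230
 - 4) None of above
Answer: 3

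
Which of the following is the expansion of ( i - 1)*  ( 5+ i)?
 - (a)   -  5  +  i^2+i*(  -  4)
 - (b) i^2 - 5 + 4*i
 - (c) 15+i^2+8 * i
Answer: b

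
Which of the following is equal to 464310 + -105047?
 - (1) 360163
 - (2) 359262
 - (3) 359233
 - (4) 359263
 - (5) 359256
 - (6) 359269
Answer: 4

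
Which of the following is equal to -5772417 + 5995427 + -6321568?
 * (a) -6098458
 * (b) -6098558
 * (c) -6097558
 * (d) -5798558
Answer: b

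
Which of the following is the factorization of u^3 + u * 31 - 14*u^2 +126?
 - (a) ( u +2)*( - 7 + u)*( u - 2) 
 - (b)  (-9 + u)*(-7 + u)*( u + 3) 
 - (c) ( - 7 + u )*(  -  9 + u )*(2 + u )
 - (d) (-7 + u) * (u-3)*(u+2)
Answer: c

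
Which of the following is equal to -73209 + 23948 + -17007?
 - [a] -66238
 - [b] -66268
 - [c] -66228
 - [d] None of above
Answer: b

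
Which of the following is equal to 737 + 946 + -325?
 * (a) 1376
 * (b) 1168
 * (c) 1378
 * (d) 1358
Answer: d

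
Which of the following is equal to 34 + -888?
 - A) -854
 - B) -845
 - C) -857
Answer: A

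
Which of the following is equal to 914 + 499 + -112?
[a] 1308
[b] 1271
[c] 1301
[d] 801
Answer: c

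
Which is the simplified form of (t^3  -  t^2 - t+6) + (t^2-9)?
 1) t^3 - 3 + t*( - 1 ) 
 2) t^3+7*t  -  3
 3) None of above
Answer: 1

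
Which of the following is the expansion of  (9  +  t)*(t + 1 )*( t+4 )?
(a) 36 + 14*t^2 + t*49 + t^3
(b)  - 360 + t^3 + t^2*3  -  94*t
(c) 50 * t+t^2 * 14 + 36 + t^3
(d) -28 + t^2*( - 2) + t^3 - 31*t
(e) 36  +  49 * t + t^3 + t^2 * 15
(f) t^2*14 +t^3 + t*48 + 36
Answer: a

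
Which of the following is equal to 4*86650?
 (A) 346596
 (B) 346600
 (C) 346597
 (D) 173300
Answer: B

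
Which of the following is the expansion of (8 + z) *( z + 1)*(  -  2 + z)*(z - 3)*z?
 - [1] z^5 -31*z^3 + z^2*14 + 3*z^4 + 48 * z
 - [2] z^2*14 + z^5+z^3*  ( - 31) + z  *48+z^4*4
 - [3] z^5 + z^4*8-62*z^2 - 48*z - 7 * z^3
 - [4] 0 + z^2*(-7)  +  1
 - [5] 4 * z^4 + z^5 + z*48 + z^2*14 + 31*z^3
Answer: 2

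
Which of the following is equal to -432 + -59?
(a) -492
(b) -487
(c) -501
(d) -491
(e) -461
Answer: d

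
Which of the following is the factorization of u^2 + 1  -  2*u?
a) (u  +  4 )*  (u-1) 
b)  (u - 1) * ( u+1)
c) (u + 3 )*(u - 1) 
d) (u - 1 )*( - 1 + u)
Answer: d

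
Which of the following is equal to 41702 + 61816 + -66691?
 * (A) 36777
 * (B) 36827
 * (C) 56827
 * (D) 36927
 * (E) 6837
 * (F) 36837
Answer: B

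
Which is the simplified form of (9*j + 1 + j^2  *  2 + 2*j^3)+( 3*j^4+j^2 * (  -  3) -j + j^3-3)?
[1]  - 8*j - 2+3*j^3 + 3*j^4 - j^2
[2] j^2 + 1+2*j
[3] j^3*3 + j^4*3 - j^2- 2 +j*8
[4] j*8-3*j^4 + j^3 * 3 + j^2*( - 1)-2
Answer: 3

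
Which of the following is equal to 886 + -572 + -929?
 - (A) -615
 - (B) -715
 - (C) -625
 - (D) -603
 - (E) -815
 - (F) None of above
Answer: A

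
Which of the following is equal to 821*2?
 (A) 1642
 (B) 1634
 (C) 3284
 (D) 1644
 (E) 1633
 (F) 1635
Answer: A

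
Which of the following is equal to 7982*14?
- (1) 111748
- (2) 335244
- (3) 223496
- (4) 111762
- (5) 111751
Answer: 1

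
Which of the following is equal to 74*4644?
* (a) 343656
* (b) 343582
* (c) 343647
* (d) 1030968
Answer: a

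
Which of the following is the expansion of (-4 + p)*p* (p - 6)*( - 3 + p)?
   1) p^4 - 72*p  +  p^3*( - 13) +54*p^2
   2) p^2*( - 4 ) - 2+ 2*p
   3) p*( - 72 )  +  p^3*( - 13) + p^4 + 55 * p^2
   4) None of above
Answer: 1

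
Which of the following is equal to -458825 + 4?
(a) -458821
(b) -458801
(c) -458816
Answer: a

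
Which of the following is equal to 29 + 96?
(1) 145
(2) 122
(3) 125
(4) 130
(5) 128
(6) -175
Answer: 3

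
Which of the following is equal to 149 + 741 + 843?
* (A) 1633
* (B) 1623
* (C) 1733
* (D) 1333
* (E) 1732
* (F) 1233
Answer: C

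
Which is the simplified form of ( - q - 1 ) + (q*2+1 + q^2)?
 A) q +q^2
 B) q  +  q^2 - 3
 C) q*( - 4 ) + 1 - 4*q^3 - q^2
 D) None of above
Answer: A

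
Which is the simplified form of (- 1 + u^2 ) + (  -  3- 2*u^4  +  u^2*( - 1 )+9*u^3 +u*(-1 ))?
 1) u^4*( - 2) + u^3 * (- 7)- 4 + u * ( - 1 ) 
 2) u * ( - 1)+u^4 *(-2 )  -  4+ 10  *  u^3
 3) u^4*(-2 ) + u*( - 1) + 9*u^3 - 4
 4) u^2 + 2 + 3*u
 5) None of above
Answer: 3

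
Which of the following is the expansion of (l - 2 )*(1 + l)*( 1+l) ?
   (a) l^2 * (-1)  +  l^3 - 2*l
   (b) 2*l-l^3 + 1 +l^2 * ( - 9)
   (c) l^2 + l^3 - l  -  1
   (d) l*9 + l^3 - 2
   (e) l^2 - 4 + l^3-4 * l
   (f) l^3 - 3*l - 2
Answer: f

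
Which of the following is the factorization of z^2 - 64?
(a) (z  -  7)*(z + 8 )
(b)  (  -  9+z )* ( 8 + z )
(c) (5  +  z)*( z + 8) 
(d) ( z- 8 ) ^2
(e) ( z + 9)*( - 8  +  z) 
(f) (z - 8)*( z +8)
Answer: f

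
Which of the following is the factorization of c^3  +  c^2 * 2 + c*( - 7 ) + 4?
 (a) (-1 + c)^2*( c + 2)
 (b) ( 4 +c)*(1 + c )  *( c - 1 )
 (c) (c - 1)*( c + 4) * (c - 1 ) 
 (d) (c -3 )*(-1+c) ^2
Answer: c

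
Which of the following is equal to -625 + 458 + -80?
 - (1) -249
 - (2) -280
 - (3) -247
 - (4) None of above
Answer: 3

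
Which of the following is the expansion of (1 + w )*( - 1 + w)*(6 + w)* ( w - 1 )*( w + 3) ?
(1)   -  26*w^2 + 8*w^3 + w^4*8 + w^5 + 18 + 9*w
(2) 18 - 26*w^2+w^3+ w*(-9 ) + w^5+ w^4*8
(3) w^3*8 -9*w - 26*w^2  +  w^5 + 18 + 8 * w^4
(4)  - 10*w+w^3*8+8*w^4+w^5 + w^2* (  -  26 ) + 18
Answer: 3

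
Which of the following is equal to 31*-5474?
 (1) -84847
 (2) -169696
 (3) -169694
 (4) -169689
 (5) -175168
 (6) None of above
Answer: 3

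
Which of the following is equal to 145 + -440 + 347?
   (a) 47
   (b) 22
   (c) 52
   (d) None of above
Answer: c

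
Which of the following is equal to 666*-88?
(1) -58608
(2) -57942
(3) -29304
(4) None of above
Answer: 1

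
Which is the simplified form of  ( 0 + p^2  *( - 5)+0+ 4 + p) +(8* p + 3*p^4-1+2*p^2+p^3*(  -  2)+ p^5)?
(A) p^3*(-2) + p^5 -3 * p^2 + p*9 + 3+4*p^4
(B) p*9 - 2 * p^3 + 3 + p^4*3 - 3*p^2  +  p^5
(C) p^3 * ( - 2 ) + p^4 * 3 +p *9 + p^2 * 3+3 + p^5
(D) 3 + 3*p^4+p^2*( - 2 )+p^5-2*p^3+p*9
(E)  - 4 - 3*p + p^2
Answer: B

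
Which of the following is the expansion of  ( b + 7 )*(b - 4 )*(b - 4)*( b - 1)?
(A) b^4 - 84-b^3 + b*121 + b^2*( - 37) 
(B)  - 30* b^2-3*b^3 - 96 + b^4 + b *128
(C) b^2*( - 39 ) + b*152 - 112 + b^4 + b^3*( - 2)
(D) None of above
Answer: C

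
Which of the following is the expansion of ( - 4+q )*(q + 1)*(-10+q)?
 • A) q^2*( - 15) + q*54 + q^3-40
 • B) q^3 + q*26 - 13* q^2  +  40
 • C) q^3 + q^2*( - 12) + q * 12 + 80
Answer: B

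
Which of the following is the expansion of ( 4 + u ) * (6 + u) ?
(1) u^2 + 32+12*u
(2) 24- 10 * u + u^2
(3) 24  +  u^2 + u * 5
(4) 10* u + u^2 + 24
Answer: 4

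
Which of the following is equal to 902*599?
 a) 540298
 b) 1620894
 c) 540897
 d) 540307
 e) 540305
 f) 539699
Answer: a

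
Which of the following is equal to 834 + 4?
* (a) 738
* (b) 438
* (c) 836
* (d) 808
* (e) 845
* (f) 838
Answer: f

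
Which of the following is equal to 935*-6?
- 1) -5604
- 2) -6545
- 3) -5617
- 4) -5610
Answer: 4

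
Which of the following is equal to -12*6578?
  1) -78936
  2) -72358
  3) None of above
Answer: 1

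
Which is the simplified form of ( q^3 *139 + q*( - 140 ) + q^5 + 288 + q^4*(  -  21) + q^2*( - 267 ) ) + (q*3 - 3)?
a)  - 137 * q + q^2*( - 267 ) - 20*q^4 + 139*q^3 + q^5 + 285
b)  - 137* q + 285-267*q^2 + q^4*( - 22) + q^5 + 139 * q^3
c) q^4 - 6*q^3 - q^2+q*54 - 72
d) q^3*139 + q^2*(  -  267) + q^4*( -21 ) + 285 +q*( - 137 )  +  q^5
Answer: d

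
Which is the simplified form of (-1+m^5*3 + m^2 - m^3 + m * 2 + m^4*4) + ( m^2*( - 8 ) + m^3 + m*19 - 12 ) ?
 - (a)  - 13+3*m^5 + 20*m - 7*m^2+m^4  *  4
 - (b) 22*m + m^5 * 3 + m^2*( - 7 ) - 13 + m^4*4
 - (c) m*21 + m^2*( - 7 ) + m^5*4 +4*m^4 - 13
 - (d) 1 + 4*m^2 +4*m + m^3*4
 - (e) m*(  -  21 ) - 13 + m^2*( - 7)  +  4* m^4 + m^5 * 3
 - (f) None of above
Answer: f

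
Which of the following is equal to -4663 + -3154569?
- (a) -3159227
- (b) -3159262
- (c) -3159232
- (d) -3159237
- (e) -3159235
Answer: c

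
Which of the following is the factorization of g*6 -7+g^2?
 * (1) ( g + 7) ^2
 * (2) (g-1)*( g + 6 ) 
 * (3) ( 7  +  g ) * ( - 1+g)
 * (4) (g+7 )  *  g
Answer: 3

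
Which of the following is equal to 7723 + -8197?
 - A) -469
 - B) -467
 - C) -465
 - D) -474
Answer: D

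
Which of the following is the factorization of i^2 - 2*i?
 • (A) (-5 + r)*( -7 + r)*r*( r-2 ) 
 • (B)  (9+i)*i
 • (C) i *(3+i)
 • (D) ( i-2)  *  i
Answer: D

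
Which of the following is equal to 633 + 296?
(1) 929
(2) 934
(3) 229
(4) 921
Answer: 1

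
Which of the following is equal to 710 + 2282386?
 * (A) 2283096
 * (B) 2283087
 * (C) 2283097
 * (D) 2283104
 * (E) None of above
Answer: A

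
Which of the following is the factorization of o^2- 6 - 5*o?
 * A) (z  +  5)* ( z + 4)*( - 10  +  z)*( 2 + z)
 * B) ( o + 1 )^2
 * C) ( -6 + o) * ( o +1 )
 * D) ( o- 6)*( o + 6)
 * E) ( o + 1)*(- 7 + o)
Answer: C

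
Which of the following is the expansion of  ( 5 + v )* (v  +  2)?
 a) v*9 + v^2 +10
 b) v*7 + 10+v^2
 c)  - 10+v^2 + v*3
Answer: b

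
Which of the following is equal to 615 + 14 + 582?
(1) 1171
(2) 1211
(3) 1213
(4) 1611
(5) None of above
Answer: 2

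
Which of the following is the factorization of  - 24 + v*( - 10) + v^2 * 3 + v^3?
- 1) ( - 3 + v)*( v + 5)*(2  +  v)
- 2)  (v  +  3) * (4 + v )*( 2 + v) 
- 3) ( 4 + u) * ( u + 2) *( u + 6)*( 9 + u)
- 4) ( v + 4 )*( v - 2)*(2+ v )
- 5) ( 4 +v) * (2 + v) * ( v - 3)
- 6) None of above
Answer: 5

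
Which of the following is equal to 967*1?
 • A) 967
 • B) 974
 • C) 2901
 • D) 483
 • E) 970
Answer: A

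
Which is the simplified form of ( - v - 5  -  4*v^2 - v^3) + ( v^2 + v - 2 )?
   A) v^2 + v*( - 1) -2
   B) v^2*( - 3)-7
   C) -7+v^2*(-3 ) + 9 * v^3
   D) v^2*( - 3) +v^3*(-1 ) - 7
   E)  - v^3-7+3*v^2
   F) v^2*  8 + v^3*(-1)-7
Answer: D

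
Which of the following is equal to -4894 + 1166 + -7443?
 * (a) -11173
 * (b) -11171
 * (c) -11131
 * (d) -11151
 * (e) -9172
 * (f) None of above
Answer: b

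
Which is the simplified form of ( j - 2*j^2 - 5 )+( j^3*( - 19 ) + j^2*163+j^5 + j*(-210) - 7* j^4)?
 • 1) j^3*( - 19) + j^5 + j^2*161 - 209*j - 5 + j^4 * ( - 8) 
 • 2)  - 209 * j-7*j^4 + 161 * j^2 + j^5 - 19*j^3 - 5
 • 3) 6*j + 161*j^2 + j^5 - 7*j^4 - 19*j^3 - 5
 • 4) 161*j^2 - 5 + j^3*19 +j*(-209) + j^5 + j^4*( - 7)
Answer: 2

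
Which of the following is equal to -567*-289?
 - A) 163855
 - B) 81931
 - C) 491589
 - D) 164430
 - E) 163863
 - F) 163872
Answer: E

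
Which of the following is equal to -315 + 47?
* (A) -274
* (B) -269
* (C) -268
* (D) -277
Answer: C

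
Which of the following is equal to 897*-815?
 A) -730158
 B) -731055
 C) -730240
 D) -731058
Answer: B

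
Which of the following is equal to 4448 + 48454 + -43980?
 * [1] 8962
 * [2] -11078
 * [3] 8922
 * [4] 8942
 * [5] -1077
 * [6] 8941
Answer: 3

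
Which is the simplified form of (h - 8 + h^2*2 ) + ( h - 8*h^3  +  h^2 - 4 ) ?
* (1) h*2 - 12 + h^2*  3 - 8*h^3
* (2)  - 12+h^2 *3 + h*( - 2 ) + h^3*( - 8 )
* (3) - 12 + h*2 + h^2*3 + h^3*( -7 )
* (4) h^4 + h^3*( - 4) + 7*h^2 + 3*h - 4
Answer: 1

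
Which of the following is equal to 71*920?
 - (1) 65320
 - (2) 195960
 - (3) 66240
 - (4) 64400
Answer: 1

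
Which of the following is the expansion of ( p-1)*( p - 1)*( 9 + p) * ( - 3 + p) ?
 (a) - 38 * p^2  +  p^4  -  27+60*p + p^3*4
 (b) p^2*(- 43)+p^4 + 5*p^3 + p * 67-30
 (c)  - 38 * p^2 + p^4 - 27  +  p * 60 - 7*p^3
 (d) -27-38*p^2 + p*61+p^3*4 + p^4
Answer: a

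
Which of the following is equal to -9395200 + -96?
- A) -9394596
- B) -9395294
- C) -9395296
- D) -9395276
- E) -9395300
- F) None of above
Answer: C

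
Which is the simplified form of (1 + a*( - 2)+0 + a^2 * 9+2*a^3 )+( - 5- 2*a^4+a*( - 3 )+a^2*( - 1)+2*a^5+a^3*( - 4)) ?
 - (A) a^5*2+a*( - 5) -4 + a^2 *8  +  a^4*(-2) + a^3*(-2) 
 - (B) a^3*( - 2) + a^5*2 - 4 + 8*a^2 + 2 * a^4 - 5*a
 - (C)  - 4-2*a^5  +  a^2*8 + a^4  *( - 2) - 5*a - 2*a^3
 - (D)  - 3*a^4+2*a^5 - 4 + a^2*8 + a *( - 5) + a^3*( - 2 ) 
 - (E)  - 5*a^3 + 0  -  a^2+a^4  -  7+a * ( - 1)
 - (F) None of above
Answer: A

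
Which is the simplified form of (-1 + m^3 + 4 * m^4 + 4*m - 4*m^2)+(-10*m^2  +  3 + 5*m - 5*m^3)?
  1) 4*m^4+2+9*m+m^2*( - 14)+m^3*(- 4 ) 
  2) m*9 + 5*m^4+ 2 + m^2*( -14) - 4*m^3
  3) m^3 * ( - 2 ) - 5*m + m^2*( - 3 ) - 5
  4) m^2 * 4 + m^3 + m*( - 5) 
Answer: 1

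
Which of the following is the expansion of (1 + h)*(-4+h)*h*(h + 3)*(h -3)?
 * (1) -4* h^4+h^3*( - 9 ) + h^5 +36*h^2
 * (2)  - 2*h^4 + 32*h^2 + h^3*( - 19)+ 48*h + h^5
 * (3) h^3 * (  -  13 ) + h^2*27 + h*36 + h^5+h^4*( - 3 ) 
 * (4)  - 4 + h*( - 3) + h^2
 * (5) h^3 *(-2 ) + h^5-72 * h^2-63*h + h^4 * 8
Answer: 3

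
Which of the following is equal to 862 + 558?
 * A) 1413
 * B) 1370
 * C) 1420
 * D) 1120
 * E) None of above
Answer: C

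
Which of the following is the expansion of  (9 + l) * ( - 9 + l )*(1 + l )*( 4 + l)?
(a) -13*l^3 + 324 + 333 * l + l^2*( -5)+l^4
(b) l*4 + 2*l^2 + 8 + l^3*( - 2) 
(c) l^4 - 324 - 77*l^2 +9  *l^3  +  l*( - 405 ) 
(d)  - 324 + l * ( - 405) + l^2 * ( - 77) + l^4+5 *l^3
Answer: d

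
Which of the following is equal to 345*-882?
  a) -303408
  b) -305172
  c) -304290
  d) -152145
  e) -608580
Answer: c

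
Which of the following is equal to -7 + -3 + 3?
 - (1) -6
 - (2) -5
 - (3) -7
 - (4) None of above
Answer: 3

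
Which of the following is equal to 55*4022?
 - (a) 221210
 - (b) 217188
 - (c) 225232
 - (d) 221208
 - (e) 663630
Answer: a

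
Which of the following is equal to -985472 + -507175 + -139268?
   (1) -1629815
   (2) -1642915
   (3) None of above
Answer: 3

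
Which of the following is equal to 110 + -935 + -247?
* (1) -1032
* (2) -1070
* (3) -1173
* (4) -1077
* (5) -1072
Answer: 5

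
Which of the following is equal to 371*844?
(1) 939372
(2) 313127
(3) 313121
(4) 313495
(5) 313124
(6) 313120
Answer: 5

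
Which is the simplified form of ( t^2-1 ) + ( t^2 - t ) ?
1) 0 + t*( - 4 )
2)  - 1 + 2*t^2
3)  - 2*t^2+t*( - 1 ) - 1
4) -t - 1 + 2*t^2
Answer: 4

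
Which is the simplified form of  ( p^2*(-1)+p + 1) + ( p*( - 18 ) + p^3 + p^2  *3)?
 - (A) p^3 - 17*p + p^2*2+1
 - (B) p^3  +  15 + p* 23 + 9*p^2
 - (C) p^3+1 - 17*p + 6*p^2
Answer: A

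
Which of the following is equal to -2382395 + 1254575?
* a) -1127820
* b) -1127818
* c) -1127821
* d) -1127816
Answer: a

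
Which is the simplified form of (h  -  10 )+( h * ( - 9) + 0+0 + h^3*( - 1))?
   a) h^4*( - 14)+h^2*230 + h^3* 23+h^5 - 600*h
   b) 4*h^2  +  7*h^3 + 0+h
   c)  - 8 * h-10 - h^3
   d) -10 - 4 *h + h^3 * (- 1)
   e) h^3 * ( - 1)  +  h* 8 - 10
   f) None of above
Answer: c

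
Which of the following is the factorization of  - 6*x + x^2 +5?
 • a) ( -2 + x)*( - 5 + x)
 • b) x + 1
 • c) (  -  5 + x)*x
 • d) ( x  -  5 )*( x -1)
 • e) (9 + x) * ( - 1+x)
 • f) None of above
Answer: d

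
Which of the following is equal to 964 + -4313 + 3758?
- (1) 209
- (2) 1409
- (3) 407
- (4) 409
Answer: 4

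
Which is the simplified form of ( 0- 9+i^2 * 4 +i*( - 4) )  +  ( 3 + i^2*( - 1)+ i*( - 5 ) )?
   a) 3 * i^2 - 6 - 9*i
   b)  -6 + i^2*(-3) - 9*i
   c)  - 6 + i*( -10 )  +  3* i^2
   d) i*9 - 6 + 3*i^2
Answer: a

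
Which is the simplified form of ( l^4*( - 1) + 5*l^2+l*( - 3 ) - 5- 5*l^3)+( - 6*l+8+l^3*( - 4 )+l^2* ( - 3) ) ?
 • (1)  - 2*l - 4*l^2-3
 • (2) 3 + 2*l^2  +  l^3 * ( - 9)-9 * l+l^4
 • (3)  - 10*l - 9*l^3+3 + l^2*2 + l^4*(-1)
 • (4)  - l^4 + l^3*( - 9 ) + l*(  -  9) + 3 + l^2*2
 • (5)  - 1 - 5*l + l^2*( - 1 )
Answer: 4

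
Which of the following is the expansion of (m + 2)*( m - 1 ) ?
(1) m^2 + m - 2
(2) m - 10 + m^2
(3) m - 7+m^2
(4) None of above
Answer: 1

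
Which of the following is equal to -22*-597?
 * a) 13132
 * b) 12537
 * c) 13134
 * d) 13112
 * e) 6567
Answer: c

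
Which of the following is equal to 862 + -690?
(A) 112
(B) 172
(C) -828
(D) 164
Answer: B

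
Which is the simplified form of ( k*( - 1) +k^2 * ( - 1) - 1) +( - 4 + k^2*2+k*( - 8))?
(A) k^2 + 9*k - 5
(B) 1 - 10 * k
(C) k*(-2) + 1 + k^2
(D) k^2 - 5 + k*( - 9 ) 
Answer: D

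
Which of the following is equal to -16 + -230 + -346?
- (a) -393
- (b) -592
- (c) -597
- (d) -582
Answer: b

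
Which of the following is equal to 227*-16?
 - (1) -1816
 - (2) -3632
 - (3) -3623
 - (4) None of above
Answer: 2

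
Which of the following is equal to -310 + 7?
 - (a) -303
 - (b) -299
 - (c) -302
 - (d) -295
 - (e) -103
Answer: a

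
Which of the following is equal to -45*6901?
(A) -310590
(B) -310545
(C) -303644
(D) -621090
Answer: B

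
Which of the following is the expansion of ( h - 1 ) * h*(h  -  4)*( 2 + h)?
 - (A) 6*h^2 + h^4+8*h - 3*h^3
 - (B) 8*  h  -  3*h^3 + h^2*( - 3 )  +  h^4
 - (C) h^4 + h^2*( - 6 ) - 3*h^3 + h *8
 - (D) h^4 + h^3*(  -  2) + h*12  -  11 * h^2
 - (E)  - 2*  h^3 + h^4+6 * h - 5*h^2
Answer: C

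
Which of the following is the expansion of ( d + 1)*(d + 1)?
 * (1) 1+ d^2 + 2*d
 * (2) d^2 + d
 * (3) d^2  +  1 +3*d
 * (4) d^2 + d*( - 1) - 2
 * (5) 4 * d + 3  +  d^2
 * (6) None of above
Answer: 1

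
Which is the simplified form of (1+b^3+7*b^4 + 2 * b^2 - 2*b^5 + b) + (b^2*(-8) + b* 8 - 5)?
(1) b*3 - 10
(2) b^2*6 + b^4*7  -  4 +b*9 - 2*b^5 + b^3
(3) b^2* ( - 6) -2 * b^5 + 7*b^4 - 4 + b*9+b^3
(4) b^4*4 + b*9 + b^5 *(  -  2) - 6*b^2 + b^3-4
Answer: 3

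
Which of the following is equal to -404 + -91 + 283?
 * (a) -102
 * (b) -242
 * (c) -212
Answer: c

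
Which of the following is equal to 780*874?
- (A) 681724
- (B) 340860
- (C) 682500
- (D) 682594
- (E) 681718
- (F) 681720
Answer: F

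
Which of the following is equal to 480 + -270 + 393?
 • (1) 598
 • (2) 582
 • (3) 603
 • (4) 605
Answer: 3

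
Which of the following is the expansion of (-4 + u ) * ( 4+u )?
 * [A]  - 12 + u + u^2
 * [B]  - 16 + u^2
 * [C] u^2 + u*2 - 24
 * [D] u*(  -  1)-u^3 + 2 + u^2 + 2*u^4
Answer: B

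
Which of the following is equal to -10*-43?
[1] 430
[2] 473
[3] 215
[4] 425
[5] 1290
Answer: 1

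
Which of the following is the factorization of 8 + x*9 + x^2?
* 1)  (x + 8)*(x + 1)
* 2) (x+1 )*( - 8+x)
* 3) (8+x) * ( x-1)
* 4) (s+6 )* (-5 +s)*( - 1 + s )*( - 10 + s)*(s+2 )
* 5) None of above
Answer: 1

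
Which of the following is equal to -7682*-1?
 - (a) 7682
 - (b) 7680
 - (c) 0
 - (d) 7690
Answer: a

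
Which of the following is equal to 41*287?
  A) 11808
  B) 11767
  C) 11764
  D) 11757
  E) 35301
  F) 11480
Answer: B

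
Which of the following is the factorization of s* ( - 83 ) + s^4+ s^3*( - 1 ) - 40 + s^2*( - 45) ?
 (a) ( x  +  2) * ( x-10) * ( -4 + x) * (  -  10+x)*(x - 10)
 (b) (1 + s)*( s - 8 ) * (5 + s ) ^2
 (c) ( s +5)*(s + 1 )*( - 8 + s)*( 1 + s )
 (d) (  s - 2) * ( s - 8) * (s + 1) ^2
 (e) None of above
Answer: c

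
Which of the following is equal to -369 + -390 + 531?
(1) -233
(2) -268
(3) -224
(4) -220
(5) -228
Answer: 5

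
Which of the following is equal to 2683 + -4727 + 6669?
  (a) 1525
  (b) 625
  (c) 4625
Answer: c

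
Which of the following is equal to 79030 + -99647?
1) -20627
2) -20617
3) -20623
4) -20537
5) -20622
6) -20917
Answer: 2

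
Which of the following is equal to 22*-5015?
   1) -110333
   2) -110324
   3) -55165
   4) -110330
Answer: 4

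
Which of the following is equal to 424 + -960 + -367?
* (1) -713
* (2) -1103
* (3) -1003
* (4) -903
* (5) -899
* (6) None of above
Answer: 4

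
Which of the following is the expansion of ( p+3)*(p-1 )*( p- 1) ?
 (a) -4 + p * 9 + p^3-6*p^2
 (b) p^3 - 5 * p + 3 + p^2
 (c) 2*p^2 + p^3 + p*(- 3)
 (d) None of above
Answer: b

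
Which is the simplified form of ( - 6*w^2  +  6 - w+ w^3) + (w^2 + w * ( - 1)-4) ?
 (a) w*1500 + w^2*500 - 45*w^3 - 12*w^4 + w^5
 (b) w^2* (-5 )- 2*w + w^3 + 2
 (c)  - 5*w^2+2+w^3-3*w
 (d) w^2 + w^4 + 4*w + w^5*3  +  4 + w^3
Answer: b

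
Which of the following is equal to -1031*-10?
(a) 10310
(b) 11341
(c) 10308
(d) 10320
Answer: a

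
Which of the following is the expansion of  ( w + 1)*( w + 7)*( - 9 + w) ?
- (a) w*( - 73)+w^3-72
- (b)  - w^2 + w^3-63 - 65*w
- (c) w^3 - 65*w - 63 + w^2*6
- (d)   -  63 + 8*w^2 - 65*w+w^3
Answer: b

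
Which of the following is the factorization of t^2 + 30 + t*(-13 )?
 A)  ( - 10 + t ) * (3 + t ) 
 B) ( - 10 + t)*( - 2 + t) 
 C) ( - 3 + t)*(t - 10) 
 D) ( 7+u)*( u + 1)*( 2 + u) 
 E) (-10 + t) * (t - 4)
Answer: C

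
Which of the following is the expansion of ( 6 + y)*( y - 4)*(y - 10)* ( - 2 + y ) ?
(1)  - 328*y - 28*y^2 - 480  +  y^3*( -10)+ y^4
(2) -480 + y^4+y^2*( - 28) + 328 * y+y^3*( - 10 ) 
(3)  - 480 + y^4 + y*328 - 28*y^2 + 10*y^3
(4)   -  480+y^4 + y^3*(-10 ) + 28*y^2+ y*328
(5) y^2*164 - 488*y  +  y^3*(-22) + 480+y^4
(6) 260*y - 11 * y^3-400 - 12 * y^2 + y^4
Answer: 2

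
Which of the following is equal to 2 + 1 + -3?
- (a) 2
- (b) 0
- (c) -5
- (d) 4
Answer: b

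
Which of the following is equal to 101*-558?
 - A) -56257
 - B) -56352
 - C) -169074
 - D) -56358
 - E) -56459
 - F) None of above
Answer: D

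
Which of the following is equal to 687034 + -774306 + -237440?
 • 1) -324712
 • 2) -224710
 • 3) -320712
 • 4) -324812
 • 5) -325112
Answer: 1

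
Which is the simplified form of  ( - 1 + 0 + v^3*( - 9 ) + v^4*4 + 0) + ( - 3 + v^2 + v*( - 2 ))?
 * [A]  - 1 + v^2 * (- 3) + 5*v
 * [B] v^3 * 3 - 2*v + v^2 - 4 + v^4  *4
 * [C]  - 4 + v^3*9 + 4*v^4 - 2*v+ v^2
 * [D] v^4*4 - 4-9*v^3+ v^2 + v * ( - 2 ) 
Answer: D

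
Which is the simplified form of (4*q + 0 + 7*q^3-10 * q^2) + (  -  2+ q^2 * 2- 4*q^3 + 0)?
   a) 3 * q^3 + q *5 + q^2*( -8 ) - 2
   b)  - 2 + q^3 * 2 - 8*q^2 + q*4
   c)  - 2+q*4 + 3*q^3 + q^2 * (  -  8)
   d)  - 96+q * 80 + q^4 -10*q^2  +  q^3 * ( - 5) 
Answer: c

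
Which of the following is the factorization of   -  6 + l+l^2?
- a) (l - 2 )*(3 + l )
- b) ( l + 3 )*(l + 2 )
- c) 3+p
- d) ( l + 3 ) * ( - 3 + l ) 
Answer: a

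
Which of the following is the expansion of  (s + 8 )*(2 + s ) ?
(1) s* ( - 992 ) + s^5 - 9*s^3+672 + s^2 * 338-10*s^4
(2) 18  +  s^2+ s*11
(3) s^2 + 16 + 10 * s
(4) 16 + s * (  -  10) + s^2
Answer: 3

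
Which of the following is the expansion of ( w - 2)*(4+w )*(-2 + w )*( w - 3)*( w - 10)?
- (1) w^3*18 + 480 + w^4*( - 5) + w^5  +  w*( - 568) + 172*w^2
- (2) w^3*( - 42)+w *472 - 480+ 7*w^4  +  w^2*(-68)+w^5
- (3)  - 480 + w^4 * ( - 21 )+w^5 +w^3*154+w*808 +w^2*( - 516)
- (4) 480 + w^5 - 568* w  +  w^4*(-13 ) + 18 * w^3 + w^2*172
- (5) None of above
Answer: 4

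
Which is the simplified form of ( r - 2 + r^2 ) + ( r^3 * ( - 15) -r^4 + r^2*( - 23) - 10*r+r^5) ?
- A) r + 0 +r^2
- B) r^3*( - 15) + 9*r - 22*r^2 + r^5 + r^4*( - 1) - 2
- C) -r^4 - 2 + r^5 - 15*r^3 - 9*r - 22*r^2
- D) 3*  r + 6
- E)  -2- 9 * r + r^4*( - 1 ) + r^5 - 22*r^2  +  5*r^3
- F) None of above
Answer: C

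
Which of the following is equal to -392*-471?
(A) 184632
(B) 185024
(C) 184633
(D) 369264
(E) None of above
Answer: A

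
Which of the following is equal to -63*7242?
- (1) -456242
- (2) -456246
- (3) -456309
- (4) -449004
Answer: 2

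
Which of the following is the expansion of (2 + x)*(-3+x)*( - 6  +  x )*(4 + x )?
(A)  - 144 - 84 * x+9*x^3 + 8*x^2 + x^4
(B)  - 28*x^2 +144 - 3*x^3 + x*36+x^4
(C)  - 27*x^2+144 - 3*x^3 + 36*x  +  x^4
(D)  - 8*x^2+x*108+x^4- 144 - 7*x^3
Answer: B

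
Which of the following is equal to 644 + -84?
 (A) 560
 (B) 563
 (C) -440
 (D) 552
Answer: A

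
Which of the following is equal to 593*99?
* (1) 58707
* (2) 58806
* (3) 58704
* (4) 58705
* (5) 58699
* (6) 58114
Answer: 1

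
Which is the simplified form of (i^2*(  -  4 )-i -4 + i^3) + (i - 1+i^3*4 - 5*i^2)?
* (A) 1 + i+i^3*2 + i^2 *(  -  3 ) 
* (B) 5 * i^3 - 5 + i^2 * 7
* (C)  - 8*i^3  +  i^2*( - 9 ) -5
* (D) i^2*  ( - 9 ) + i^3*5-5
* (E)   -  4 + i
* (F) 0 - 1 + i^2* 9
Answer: D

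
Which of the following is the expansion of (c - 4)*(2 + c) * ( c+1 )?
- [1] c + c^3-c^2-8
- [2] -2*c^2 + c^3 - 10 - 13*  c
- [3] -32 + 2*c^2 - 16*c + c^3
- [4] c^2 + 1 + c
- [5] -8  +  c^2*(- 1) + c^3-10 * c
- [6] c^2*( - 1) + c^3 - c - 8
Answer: 5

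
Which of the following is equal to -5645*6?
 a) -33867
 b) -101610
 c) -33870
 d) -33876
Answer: c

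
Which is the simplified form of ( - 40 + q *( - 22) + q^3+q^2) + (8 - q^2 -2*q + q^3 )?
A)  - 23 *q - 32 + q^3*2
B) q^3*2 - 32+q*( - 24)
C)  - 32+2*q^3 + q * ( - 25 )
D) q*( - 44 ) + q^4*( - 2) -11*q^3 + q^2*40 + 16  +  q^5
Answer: B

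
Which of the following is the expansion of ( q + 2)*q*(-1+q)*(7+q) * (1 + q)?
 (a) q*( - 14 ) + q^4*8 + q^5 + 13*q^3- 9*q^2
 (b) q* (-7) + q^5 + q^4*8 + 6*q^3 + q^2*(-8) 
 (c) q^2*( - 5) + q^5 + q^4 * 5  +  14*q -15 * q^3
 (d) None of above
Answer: d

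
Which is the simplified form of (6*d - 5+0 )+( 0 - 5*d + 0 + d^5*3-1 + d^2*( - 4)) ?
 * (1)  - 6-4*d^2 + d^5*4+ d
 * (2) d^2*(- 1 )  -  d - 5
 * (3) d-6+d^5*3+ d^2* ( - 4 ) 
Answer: 3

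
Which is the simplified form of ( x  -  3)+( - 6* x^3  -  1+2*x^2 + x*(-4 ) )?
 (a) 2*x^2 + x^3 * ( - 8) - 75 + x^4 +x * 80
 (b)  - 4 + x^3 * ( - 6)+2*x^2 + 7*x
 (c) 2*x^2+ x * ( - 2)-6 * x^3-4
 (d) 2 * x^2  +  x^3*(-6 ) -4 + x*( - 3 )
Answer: d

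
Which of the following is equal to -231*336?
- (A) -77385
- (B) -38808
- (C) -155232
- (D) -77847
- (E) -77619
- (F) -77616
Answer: F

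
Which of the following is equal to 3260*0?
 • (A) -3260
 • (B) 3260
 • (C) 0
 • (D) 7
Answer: C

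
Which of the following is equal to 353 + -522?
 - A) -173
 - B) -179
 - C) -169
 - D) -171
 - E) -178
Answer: C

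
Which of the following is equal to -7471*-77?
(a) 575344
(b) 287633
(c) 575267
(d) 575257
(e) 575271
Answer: c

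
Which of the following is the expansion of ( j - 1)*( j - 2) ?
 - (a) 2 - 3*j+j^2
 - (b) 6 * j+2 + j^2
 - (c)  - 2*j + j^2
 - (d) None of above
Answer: a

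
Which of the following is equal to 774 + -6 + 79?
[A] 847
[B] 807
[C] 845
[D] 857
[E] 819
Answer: A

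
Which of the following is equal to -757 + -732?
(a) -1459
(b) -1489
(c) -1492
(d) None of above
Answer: b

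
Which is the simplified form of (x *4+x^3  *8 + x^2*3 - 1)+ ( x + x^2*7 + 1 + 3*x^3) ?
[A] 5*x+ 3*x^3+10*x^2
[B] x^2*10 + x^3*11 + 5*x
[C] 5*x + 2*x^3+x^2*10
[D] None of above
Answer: B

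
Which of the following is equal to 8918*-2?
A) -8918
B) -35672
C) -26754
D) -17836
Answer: D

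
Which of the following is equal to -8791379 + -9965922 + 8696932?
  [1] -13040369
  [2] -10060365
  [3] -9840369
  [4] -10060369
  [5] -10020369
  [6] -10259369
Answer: 4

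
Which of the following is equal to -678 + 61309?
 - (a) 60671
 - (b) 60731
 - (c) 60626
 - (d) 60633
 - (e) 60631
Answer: e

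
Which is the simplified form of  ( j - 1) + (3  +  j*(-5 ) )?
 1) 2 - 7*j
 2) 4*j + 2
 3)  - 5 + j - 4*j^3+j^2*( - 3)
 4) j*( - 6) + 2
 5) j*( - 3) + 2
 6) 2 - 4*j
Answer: 6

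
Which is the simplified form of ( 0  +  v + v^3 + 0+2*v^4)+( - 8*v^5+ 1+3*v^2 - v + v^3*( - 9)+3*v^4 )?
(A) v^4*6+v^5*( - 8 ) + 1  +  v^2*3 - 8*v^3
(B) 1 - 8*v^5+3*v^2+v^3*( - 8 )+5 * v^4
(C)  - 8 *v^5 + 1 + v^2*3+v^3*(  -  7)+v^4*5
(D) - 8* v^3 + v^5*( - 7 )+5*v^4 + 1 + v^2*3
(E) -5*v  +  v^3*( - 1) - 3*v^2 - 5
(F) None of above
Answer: B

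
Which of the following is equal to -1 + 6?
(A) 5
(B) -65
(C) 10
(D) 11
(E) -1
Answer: A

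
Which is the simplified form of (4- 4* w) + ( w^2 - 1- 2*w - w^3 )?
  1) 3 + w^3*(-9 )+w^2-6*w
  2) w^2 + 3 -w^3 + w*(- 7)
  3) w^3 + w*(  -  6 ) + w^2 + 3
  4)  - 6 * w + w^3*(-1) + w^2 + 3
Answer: 4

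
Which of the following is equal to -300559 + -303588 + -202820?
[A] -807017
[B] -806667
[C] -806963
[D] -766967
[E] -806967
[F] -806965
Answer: E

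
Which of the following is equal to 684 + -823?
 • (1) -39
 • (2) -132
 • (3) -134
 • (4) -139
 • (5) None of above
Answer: 4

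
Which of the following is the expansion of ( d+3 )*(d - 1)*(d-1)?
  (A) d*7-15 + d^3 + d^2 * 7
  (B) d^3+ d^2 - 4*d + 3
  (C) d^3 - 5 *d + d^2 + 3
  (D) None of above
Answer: C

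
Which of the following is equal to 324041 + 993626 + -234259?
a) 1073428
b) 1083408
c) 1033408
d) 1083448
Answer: b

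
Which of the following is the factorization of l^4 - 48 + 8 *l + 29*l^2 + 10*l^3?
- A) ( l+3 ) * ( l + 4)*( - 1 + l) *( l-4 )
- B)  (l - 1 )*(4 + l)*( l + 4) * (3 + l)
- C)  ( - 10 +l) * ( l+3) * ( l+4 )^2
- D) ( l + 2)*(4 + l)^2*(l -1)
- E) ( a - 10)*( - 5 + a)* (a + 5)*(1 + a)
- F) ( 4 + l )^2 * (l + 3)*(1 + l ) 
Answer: B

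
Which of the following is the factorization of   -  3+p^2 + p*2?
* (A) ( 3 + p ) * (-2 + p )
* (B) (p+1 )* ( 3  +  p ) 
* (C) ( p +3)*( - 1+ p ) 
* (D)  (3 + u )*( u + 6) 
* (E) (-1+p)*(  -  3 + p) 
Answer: C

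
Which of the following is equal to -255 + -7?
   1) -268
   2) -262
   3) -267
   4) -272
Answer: 2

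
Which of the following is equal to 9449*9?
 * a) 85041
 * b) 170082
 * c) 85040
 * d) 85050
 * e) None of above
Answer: a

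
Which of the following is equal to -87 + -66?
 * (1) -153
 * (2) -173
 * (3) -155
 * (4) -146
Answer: 1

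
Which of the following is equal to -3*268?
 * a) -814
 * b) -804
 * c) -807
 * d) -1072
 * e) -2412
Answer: b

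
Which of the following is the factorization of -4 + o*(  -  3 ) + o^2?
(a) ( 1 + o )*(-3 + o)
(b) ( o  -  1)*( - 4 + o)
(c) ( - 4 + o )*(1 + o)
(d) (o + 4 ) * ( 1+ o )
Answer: c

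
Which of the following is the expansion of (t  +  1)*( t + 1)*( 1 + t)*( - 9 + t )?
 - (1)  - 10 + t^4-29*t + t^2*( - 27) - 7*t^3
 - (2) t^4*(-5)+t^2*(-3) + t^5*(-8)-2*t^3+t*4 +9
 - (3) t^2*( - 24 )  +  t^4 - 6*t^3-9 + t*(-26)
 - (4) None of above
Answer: 3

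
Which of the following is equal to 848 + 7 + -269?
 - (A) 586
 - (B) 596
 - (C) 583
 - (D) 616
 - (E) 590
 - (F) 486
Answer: A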